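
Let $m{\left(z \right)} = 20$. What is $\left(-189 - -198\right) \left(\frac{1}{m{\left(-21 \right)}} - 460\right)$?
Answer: $- \frac{82791}{20} \approx -4139.5$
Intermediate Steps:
$\left(-189 - -198\right) \left(\frac{1}{m{\left(-21 \right)}} - 460\right) = \left(-189 - -198\right) \left(\frac{1}{20} - 460\right) = \left(-189 + 198\right) \left(\frac{1}{20} - 460\right) = 9 \left(- \frac{9199}{20}\right) = - \frac{82791}{20}$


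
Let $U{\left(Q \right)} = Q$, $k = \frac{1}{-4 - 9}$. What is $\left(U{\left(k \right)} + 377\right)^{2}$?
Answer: $\frac{24010000}{169} \approx 1.4207 \cdot 10^{5}$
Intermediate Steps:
$k = - \frac{1}{13}$ ($k = \frac{1}{-4 + \left(-9 + 0\right)} = \frac{1}{-4 - 9} = \frac{1}{-13} = - \frac{1}{13} \approx -0.076923$)
$\left(U{\left(k \right)} + 377\right)^{2} = \left(- \frac{1}{13} + 377\right)^{2} = \left(\frac{4900}{13}\right)^{2} = \frac{24010000}{169}$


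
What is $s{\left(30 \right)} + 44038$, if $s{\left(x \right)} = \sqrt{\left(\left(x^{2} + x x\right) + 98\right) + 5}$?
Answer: $44038 + \sqrt{1903} \approx 44082.0$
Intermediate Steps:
$s{\left(x \right)} = \sqrt{103 + 2 x^{2}}$ ($s{\left(x \right)} = \sqrt{\left(\left(x^{2} + x^{2}\right) + 98\right) + 5} = \sqrt{\left(2 x^{2} + 98\right) + 5} = \sqrt{\left(98 + 2 x^{2}\right) + 5} = \sqrt{103 + 2 x^{2}}$)
$s{\left(30 \right)} + 44038 = \sqrt{103 + 2 \cdot 30^{2}} + 44038 = \sqrt{103 + 2 \cdot 900} + 44038 = \sqrt{103 + 1800} + 44038 = \sqrt{1903} + 44038 = 44038 + \sqrt{1903}$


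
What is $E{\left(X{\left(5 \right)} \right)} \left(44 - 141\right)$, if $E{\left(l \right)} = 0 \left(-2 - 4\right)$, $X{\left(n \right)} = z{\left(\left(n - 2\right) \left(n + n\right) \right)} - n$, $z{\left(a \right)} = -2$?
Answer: $0$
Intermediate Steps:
$X{\left(n \right)} = -2 - n$
$E{\left(l \right)} = 0$ ($E{\left(l \right)} = 0 \left(-6\right) = 0$)
$E{\left(X{\left(5 \right)} \right)} \left(44 - 141\right) = 0 \left(44 - 141\right) = 0 \left(-97\right) = 0$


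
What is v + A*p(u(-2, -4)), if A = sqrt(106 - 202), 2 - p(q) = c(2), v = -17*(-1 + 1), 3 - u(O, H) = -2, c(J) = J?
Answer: 0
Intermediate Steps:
u(O, H) = 5 (u(O, H) = 3 - 1*(-2) = 3 + 2 = 5)
v = 0 (v = -17*0 = 0)
p(q) = 0 (p(q) = 2 - 1*2 = 2 - 2 = 0)
A = 4*I*sqrt(6) (A = sqrt(-96) = 4*I*sqrt(6) ≈ 9.798*I)
v + A*p(u(-2, -4)) = 0 + (4*I*sqrt(6))*0 = 0 + 0 = 0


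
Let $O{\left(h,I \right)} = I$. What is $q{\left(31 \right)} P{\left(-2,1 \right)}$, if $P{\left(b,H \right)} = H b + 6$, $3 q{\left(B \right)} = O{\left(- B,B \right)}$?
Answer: $\frac{124}{3} \approx 41.333$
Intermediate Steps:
$q{\left(B \right)} = \frac{B}{3}$
$P{\left(b,H \right)} = 6 + H b$
$q{\left(31 \right)} P{\left(-2,1 \right)} = \frac{1}{3} \cdot 31 \left(6 + 1 \left(-2\right)\right) = \frac{31 \left(6 - 2\right)}{3} = \frac{31}{3} \cdot 4 = \frac{124}{3}$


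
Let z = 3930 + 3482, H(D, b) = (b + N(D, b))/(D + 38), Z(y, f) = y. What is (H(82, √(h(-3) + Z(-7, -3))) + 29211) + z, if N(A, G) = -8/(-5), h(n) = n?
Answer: 2746726/75 + I*√10/120 ≈ 36623.0 + 0.026352*I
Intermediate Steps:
N(A, G) = 8/5 (N(A, G) = -8*(-⅕) = 8/5)
H(D, b) = (8/5 + b)/(38 + D) (H(D, b) = (b + 8/5)/(D + 38) = (8/5 + b)/(38 + D))
z = 7412
(H(82, √(h(-3) + Z(-7, -3))) + 29211) + z = ((8/5 + √(-3 - 7))/(38 + 82) + 29211) + 7412 = ((8/5 + √(-10))/120 + 29211) + 7412 = ((8/5 + I*√10)/120 + 29211) + 7412 = ((1/75 + I*√10/120) + 29211) + 7412 = (2190826/75 + I*√10/120) + 7412 = 2746726/75 + I*√10/120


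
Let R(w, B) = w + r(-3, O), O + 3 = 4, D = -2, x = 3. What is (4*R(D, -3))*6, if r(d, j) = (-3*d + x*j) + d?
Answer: 168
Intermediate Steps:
O = 1 (O = -3 + 4 = 1)
r(d, j) = -2*d + 3*j (r(d, j) = (-3*d + 3*j) + d = -2*d + 3*j)
R(w, B) = 9 + w (R(w, B) = w + (-2*(-3) + 3*1) = w + (6 + 3) = w + 9 = 9 + w)
(4*R(D, -3))*6 = (4*(9 - 2))*6 = (4*7)*6 = 28*6 = 168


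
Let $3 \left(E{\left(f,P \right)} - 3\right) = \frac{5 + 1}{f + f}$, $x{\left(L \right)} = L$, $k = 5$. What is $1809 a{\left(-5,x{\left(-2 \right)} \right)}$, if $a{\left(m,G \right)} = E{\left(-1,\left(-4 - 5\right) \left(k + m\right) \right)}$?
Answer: $3618$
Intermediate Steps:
$E{\left(f,P \right)} = 3 + \frac{1}{f}$ ($E{\left(f,P \right)} = 3 + \frac{\left(5 + 1\right) \frac{1}{f + f}}{3} = 3 + \frac{6 \frac{1}{2 f}}{3} = 3 + \frac{3 \frac{1}{f}}{3} = 3 + \frac{1}{f}$)
$a{\left(m,G \right)} = 2$ ($a{\left(m,G \right)} = 3 + \frac{1}{-1} = 3 - 1 = 2$)
$1809 a{\left(-5,x{\left(-2 \right)} \right)} = 1809 \cdot 2 = 3618$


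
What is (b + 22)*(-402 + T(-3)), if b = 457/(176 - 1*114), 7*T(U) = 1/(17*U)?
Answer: -87113605/7378 ≈ -11807.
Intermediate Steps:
T(U) = 1/(119*U) (T(U) = (1/(17*U))/7 = 1/(119*U))
b = 457/62 (b = 457/(176 - 114) = 457/62 ≈ 7.3710)
(b + 22)*(-402 + T(-3)) = (457/62 + 22)*(-402 + (1/119)/(-3)) = 1821*(-402 + (1/119)*(-⅓))/62 = 1821*(-402 - 1/357)/62 = (1821/62)*(-143515/357) = -87113605/7378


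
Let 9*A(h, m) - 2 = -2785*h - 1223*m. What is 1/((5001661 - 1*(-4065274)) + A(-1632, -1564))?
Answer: 9/88060309 ≈ 1.0220e-7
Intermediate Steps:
A(h, m) = 2/9 - 2785*h/9 - 1223*m/9 (A(h, m) = 2/9 + (-2785*h - 1223*m)/9 = 2/9 + (-2785*h/9 - 1223*m/9) = 2/9 - 2785*h/9 - 1223*m/9)
1/((5001661 - 1*(-4065274)) + A(-1632, -1564)) = 1/((5001661 - 1*(-4065274)) + (2/9 - 2785/9*(-1632) - 1223/9*(-1564))) = 1/((5001661 + 4065274) + (2/9 + 1515040/3 + 1912772/9)) = 1/(9066935 + 6457894/9) = 1/(88060309/9) = 9/88060309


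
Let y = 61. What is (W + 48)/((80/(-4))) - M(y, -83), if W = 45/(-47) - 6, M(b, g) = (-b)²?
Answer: -3499669/940 ≈ -3723.1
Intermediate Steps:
M(b, g) = b²
W = -327/47 (W = 45*(-1/47) - 6 = -45/47 - 6 = -327/47 ≈ -6.9574)
(W + 48)/((80/(-4))) - M(y, -83) = (-327/47 + 48)/((80/(-4))) - 1*61² = 1929/(47*((80*(-¼)))) - 1*3721 = (1929/47)/(-20) - 3721 = (1929/47)*(-1/20) - 3721 = -1929/940 - 3721 = -3499669/940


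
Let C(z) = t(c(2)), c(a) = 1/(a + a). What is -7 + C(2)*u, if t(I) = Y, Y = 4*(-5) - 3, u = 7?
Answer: -168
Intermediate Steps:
Y = -23 (Y = -20 - 3 = -23)
c(a) = 1/(2*a)
t(I) = -23
C(z) = -23
-7 + C(2)*u = -7 - 23*7 = -7 - 161 = -168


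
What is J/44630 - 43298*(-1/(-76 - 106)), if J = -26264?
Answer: -484292447/2030665 ≈ -238.49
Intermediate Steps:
J/44630 - 43298*(-1/(-76 - 106)) = -26264/44630 - 43298*(-1/(-76 - 106)) = -26264*1/44630 - 43298/((-182*(-1))) = -13132/22315 - 43298/182 = -13132/22315 - 43298*1/182 = -13132/22315 - 21649/91 = -484292447/2030665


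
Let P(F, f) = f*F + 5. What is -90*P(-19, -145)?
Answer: -248400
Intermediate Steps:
P(F, f) = 5 + F*f (P(F, f) = F*f + 5 = 5 + F*f)
-90*P(-19, -145) = -90*(5 - 19*(-145)) = -90*(5 + 2755) = -90*2760 = -248400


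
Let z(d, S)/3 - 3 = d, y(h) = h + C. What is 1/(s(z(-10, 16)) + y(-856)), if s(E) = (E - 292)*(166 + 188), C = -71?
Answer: -1/111729 ≈ -8.9502e-6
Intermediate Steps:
y(h) = -71 + h (y(h) = h - 71 = -71 + h)
z(d, S) = 9 + 3*d
s(E) = -103368 + 354*E (s(E) = (-292 + E)*354 = -103368 + 354*E)
1/(s(z(-10, 16)) + y(-856)) = 1/((-103368 + 354*(9 + 3*(-10))) + (-71 - 856)) = 1/((-103368 + 354*(9 - 30)) - 927) = 1/((-103368 + 354*(-21)) - 927) = 1/((-103368 - 7434) - 927) = 1/(-110802 - 927) = 1/(-111729) = -1/111729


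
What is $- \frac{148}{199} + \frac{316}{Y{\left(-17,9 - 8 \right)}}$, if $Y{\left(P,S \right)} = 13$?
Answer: $\frac{60960}{2587} \approx 23.564$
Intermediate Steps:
$- \frac{148}{199} + \frac{316}{Y{\left(-17,9 - 8 \right)}} = - \frac{148}{199} + \frac{316}{13} = \frac{60960}{2587}$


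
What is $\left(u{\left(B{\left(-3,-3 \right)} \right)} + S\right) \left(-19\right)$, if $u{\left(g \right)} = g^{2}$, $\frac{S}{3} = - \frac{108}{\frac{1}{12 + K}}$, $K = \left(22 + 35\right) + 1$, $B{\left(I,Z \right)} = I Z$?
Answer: $429381$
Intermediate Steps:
$K = 58$ ($K = 57 + 1 = 58$)
$S = -22680$ ($S = 3 \left(- \frac{108}{\frac{1}{12 + 58}}\right) = 3 \left(- \frac{108}{\frac{1}{70}}\right) = 3 \left(- 108 \frac{1}{\frac{1}{70}}\right) = 3 \left(\left(-108\right) 70\right) = 3 \left(-7560\right) = -22680$)
$\left(u{\left(B{\left(-3,-3 \right)} \right)} + S\right) \left(-19\right) = \left(\left(\left(-3\right) \left(-3\right)\right)^{2} - 22680\right) \left(-19\right) = \left(9^{2} - 22680\right) \left(-19\right) = \left(81 - 22680\right) \left(-19\right) = \left(-22599\right) \left(-19\right) = 429381$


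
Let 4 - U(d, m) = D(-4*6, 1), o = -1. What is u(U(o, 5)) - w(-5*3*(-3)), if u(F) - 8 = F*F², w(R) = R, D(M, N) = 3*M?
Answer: 438939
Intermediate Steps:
U(d, m) = 76 (U(d, m) = 4 - 3*(-4*6) = 4 - 3*(-24) = 4 - 1*(-72) = 4 + 72 = 76)
u(F) = 8 + F³ (u(F) = 8 + F*F² = 8 + F³)
u(U(o, 5)) - w(-5*3*(-3)) = (8 + 76³) - (-5*3)*(-3) = (8 + 438976) - (-15)*(-3) = 438984 - 1*45 = 438984 - 45 = 438939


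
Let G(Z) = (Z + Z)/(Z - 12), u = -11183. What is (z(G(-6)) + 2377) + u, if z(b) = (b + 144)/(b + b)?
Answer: -17395/2 ≈ -8697.5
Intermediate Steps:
G(Z) = 2*Z/(-12 + Z) (G(Z) = (2*Z)/(-12 + Z) = 2*Z/(-12 + Z))
z(b) = (144 + b)/(2*b) (z(b) = (144 + b)/((2*b)) = (144 + b)*(1/(2*b)) = (144 + b)/(2*b))
(z(G(-6)) + 2377) + u = ((144 + 2*(-6)/(-12 - 6))/(2*((2*(-6)/(-12 - 6)))) + 2377) - 11183 = ((144 + 2*(-6)/(-18))/(2*((2*(-6)/(-18)))) + 2377) - 11183 = ((144 + 2*(-6)*(-1/18))/(2*((2*(-6)*(-1/18)))) + 2377) - 11183 = ((144 + ⅔)/(2*(⅔)) + 2377) - 11183 = ((½)*(3/2)*(434/3) + 2377) - 11183 = (217/2 + 2377) - 11183 = 4971/2 - 11183 = -17395/2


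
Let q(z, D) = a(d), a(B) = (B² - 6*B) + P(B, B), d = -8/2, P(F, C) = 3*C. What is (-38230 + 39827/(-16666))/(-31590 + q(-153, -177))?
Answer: 637181007/526012292 ≈ 1.2113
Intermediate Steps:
d = -4 (d = -8*½ = -4)
a(B) = B² - 3*B (a(B) = (B² - 6*B) + 3*B = B² - 3*B)
q(z, D) = 28 (q(z, D) = -4*(-3 - 4) = -4*(-7) = 28)
(-38230 + 39827/(-16666))/(-31590 + q(-153, -177)) = (-38230 + 39827/(-16666))/(-31590 + 28) = (-38230 + 39827*(-1/16666))/(-31562) = (-38230 - 39827/16666)*(-1/31562) = -637181007/16666*(-1/31562) = 637181007/526012292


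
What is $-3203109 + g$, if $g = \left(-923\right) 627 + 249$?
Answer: $-3781581$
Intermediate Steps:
$g = -578472$ ($g = -578721 + 249 = -578472$)
$-3203109 + g = -3203109 - 578472 = -3781581$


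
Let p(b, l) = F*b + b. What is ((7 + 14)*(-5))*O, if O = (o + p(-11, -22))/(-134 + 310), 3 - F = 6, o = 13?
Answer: -3675/176 ≈ -20.881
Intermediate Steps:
F = -3 (F = 3 - 1*6 = 3 - 6 = -3)
p(b, l) = -2*b (p(b, l) = -3*b + b = -2*b)
O = 35/176 (O = (13 - 2*(-11))/(-134 + 310) = (13 + 22)/176 = 35*(1/176) = 35/176 ≈ 0.19886)
((7 + 14)*(-5))*O = ((7 + 14)*(-5))*(35/176) = (21*(-5))*(35/176) = -105*35/176 = -3675/176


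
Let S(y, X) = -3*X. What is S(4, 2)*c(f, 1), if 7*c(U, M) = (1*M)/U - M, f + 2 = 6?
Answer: 9/14 ≈ 0.64286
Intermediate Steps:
f = 4 (f = -2 + 6 = 4)
c(U, M) = -M/7 + M/(7*U) (c(U, M) = ((1*M)/U - M)/7 = (M/U - M)/7 = (-M + M/U)/7 = -M/7 + M/(7*U))
S(4, 2)*c(f, 1) = (-3*2)*((1/7)*1*(1 - 1*4)/4) = -6*(1 - 4)/(7*4) = -6*(-3)/(7*4) = -6*(-3/28) = 9/14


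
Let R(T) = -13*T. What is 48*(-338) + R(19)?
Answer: -16471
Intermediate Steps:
48*(-338) + R(19) = 48*(-338) - 13*19 = -16224 - 247 = -16471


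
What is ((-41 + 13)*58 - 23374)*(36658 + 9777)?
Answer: -1160782130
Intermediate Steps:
((-41 + 13)*58 - 23374)*(36658 + 9777) = (-28*58 - 23374)*46435 = (-1624 - 23374)*46435 = -24998*46435 = -1160782130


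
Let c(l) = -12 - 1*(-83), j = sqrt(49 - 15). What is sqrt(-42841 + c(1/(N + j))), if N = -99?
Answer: I*sqrt(42770) ≈ 206.81*I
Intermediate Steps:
j = sqrt(34) ≈ 5.8309
c(l) = 71 (c(l) = -12 + 83 = 71)
sqrt(-42841 + c(1/(N + j))) = sqrt(-42841 + 71) = sqrt(-42770) = I*sqrt(42770)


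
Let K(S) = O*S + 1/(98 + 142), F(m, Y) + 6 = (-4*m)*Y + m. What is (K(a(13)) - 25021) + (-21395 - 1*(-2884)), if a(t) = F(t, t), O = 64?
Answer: -20723519/240 ≈ -86348.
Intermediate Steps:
F(m, Y) = -6 + m - 4*Y*m (F(m, Y) = -6 + ((-4*m)*Y + m) = -6 + (-4*Y*m + m) = -6 + (m - 4*Y*m) = -6 + m - 4*Y*m)
a(t) = -6 + t - 4*t² (a(t) = -6 + t - 4*t*t = -6 + t - 4*t²)
K(S) = 1/240 + 64*S (K(S) = 64*S + 1/(98 + 142) = 64*S + 1/240 = 1/240 + 64*S)
(K(a(13)) - 25021) + (-21395 - 1*(-2884)) = ((1/240 + 64*(-6 + 13 - 4*13²)) - 25021) + (-21395 - 1*(-2884)) = ((1/240 + 64*(-6 + 13 - 4*169)) - 25021) + (-21395 + 2884) = ((1/240 + 64*(-6 + 13 - 676)) - 25021) - 18511 = ((1/240 + 64*(-669)) - 25021) - 18511 = ((1/240 - 42816) - 25021) - 18511 = (-10275839/240 - 25021) - 18511 = -16280879/240 - 18511 = -20723519/240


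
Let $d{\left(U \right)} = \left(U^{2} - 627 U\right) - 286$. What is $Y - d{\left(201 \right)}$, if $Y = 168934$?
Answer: $254846$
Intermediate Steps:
$d{\left(U \right)} = -286 + U^{2} - 627 U$
$Y - d{\left(201 \right)} = 168934 - \left(-286 + 201^{2} - 126027\right) = 168934 - \left(-286 + 40401 - 126027\right) = 168934 - -85912 = 168934 + 85912 = 254846$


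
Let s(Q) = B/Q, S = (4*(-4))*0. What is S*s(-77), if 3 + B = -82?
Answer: 0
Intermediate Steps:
B = -85 (B = -3 - 82 = -85)
S = 0 (S = -16*0 = 0)
s(Q) = -85/Q
S*s(-77) = 0*(-85/(-77)) = 0*(-85*(-1/77)) = 0*(85/77) = 0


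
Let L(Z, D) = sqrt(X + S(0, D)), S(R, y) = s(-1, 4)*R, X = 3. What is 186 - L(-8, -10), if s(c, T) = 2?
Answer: 186 - sqrt(3) ≈ 184.27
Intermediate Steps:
S(R, y) = 2*R
L(Z, D) = sqrt(3) (L(Z, D) = sqrt(3 + 2*0) = sqrt(3 + 0) = sqrt(3))
186 - L(-8, -10) = 186 - sqrt(3)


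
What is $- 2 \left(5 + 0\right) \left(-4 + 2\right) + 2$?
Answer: $22$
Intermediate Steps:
$- 2 \left(5 + 0\right) \left(-4 + 2\right) + 2 = - 2 \cdot 5 \left(-2\right) + 2 = \left(-2\right) \left(-10\right) + 2 = 20 + 2 = 22$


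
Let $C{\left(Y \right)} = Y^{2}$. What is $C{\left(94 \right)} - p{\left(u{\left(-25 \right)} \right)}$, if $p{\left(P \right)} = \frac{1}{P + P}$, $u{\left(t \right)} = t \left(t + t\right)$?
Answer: $\frac{22089999}{2500} \approx 8836.0$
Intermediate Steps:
$u{\left(t \right)} = 2 t^{2}$ ($u{\left(t \right)} = t 2 t = 2 t^{2}$)
$p{\left(P \right)} = \frac{1}{2 P}$
$C{\left(94 \right)} - p{\left(u{\left(-25 \right)} \right)} = 94^{2} - \frac{1}{2 \cdot 2 \left(-25\right)^{2}} = 8836 - \frac{1}{2 \cdot 2 \cdot 625} = 8836 - \frac{1}{2 \cdot 1250} = 8836 - \frac{1}{2} \cdot \frac{1}{1250} = 8836 - \frac{1}{2500} = \frac{22089999}{2500}$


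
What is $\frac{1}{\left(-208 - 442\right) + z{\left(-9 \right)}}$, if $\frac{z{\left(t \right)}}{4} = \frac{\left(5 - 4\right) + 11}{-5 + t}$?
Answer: $- \frac{7}{4574} \approx -0.0015304$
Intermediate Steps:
$z{\left(t \right)} = \frac{48}{-5 + t}$ ($z{\left(t \right)} = 4 \frac{\left(5 - 4\right) + 11}{-5 + t} = 4 \frac{1 + 11}{-5 + t} = 4 \frac{12}{-5 + t} = \frac{48}{-5 + t}$)
$\frac{1}{\left(-208 - 442\right) + z{\left(-9 \right)}} = \frac{1}{\left(-208 - 442\right) + \frac{48}{-5 - 9}} = \frac{1}{\left(-208 - 442\right) + \frac{48}{-14}} = \frac{1}{-650 + 48 \left(- \frac{1}{14}\right)} = \frac{1}{-650 - \frac{24}{7}} = \frac{1}{- \frac{4574}{7}} = - \frac{7}{4574}$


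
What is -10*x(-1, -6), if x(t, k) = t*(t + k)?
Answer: -70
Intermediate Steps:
x(t, k) = t*(k + t)
-10*x(-1, -6) = -(-10)*(-6 - 1) = -(-10)*(-7) = -10*7 = -70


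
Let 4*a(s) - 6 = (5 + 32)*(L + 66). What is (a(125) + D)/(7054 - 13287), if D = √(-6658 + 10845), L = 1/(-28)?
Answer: -68507/698096 - √4187/6233 ≈ -0.10852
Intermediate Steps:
L = -1/28 ≈ -0.035714
a(s) = 68507/112 (a(s) = 3/2 + ((5 + 32)*(-1/28 + 66))/4 = 3/2 + (37*(1847/28))/4 = 3/2 + (¼)*(68339/28) = 3/2 + 68339/112 = 68507/112)
D = √4187 ≈ 64.707
(a(125) + D)/(7054 - 13287) = (68507/112 + √4187)/(7054 - 13287) = (68507/112 + √4187)/(-6233) = (68507/112 + √4187)*(-1/6233) = -68507/698096 - √4187/6233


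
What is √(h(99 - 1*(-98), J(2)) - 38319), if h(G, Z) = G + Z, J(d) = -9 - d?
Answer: 3*I*√4237 ≈ 195.28*I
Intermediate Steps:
√(h(99 - 1*(-98), J(2)) - 38319) = √(((99 - 1*(-98)) + (-9 - 1*2)) - 38319) = √(((99 + 98) + (-9 - 2)) - 38319) = √((197 - 11) - 38319) = √(186 - 38319) = √(-38133) = 3*I*√4237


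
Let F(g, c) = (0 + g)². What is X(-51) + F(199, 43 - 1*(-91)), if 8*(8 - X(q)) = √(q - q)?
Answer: 39609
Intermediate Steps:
X(q) = 8 (X(q) = 8 - √(q - q)/8 = 8 - √0/8 = 8 - ⅛*0 = 8 + 0 = 8)
F(g, c) = g²
X(-51) + F(199, 43 - 1*(-91)) = 8 + 199² = 8 + 39601 = 39609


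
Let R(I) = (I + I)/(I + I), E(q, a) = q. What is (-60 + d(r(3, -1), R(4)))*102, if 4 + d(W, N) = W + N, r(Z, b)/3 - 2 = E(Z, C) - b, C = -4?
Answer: -4590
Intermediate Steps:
r(Z, b) = 6 - 3*b + 3*Z (r(Z, b) = 6 + 3*(Z - b) = 6 + (-3*b + 3*Z) = 6 - 3*b + 3*Z)
R(I) = 1 (R(I) = (2*I)/((2*I)) = (2*I)*(1/(2*I)) = 1)
d(W, N) = -4 + N + W (d(W, N) = -4 + (W + N) = -4 + (N + W) = -4 + N + W)
(-60 + d(r(3, -1), R(4)))*102 = (-60 + (-4 + 1 + (6 - 3*(-1) + 3*3)))*102 = (-60 + (-4 + 1 + (6 + 3 + 9)))*102 = (-60 + (-4 + 1 + 18))*102 = (-60 + 15)*102 = -45*102 = -4590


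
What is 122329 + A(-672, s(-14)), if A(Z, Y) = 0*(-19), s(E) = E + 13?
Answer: 122329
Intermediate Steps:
s(E) = 13 + E
A(Z, Y) = 0
122329 + A(-672, s(-14)) = 122329 + 0 = 122329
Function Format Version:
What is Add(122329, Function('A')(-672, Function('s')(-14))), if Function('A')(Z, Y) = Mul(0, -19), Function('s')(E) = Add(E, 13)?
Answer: 122329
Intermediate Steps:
Function('s')(E) = Add(13, E)
Function('A')(Z, Y) = 0
Add(122329, Function('A')(-672, Function('s')(-14))) = Add(122329, 0) = 122329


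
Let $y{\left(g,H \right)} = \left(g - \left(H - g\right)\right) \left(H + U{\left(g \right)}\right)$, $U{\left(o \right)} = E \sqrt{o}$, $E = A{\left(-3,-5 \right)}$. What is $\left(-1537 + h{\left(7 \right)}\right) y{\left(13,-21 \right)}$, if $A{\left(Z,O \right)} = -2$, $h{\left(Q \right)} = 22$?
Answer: $1495305 + 142410 \sqrt{13} \approx 2.0088 \cdot 10^{6}$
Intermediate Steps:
$E = -2$
$U{\left(o \right)} = - 2 \sqrt{o}$
$y{\left(g,H \right)} = \left(H - 2 \sqrt{g}\right) \left(- H + 2 g\right)$ ($y{\left(g,H \right)} = \left(g - \left(H - g\right)\right) \left(H - 2 \sqrt{g}\right) = \left(- H + 2 g\right) \left(H - 2 \sqrt{g}\right) = \left(H - 2 \sqrt{g}\right) \left(- H + 2 g\right)$)
$\left(-1537 + h{\left(7 \right)}\right) y{\left(13,-21 \right)} = \left(-1537 + 22\right) \left(- \left(-21\right)^{2} - 4 \cdot 13^{\frac{3}{2}} + 2 \left(-21\right) 13 + 2 \left(-21\right) \sqrt{13}\right) = - 1515 \left(\left(-1\right) 441 - 4 \cdot 13 \sqrt{13} - 546 - 42 \sqrt{13}\right) = - 1515 \left(-441 - 52 \sqrt{13} - 546 - 42 \sqrt{13}\right) = - 1515 \left(-987 - 94 \sqrt{13}\right) = 1495305 + 142410 \sqrt{13}$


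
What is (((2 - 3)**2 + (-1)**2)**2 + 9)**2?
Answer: 169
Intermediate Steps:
(((2 - 3)**2 + (-1)**2)**2 + 9)**2 = (((-1)**2 + 1)**2 + 9)**2 = ((1 + 1)**2 + 9)**2 = (2**2 + 9)**2 = (4 + 9)**2 = 13**2 = 169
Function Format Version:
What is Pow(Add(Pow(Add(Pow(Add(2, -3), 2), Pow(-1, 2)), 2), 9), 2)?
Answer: 169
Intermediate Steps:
Pow(Add(Pow(Add(Pow(Add(2, -3), 2), Pow(-1, 2)), 2), 9), 2) = Pow(Add(Pow(Add(Pow(-1, 2), 1), 2), 9), 2) = Pow(Add(Pow(Add(1, 1), 2), 9), 2) = Pow(Add(Pow(2, 2), 9), 2) = Pow(Add(4, 9), 2) = Pow(13, 2) = 169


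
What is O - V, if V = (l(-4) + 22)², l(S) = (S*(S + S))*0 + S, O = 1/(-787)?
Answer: -254989/787 ≈ -324.00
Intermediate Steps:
O = -1/787 ≈ -0.0012706
l(S) = S (l(S) = (S*(2*S))*0 + S = (2*S²)*0 + S = 0 + S = S)
V = 324 (V = (-4 + 22)² = 18² = 324)
O - V = -1/787 - 1*324 = -1/787 - 324 = -254989/787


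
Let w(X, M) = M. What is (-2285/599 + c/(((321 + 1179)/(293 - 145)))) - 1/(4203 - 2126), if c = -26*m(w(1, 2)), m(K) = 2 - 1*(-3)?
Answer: -1552837126/93309225 ≈ -16.642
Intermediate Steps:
m(K) = 5 (m(K) = 2 + 3 = 5)
c = -130 (c = -26*5 = -130)
(-2285/599 + c/(((321 + 1179)/(293 - 145)))) - 1/(4203 - 2126) = (-2285/599 - 130*(293 - 145)/(321 + 1179)) - 1/(4203 - 2126) = (-2285*1/599 - 130/(1500/148)) - 1/2077 = (-2285/599 - 130/(1500*(1/148))) - 1*1/2077 = (-2285/599 - 130/375/37) - 1/2077 = (-2285/599 - 130*37/375) - 1/2077 = (-2285/599 - 962/75) - 1/2077 = -747613/44925 - 1/2077 = -1552837126/93309225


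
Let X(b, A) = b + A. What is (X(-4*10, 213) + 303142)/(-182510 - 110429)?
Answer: -303315/292939 ≈ -1.0354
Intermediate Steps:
X(b, A) = A + b
(X(-4*10, 213) + 303142)/(-182510 - 110429) = ((213 - 4*10) + 303142)/(-182510 - 110429) = ((213 - 40) + 303142)/(-292939) = (173 + 303142)*(-1/292939) = 303315*(-1/292939) = -303315/292939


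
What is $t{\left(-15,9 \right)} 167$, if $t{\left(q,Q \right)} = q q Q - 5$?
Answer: $337340$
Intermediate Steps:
$t{\left(q,Q \right)} = -5 + Q q^{2}$ ($t{\left(q,Q \right)} = q^{2} Q - 5 = Q q^{2} - 5 = -5 + Q q^{2}$)
$t{\left(-15,9 \right)} 167 = \left(-5 + 9 \left(-15\right)^{2}\right) 167 = \left(-5 + 9 \cdot 225\right) 167 = \left(-5 + 2025\right) 167 = 2020 \cdot 167 = 337340$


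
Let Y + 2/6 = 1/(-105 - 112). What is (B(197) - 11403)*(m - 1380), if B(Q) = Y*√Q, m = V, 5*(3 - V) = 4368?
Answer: 128317959/5 + 5324*√197/7 ≈ 2.5674e+7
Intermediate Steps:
Y = -220/651 (Y = -⅓ + 1/(-105 - 112) = -⅓ + 1/(-217) = -⅓ - 1/217 = -220/651 ≈ -0.33794)
V = -4353/5 (V = 3 - ⅕*4368 = 3 - 4368/5 = -4353/5 ≈ -870.60)
m = -4353/5 ≈ -870.60
B(Q) = -220*√Q/651
(B(197) - 11403)*(m - 1380) = (-220*√197/651 - 11403)*(-4353/5 - 1380) = (-11403 - 220*√197/651)*(-11253/5) = 128317959/5 + 5324*√197/7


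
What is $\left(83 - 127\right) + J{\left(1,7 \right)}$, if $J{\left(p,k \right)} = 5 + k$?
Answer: $-32$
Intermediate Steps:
$\left(83 - 127\right) + J{\left(1,7 \right)} = \left(83 - 127\right) + \left(5 + 7\right) = -44 + 12 = -32$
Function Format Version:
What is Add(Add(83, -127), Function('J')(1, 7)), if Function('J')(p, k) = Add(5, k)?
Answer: -32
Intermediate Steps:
Add(Add(83, -127), Function('J')(1, 7)) = Add(Add(83, -127), Add(5, 7)) = Add(-44, 12) = -32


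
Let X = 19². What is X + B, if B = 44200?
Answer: 44561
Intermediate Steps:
X = 361
X + B = 361 + 44200 = 44561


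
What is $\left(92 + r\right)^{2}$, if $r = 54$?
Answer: $21316$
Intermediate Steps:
$\left(92 + r\right)^{2} = \left(92 + 54\right)^{2} = 146^{2} = 21316$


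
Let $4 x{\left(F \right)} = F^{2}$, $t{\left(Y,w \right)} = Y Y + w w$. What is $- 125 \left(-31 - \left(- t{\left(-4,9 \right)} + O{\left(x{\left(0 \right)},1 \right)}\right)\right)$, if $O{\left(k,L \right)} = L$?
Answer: $-8125$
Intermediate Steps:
$t{\left(Y,w \right)} = Y^{2} + w^{2}$
$x{\left(F \right)} = \frac{F^{2}}{4}$
$- 125 \left(-31 - \left(- t{\left(-4,9 \right)} + O{\left(x{\left(0 \right)},1 \right)}\right)\right) = - 125 \left(-31 + \left(\left(\left(-4\right)^{2} + 9^{2}\right) - 1\right)\right) = - 125 \left(-31 + \left(\left(16 + 81\right) - 1\right)\right) = - 125 \left(-31 + \left(97 - 1\right)\right) = - 125 \left(-31 + 96\right) = \left(-125\right) 65 = -8125$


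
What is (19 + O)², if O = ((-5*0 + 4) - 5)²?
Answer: 400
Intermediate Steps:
O = 1 (O = ((0 + 4) - 5)² = (4 - 5)² = (-1)² = 1)
(19 + O)² = (19 + 1)² = 20² = 400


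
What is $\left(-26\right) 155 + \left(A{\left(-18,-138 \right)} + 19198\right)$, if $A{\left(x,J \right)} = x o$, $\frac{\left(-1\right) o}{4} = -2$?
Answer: $15024$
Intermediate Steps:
$o = 8$ ($o = \left(-4\right) \left(-2\right) = 8$)
$A{\left(x,J \right)} = 8 x$ ($A{\left(x,J \right)} = x 8 = 8 x$)
$\left(-26\right) 155 + \left(A{\left(-18,-138 \right)} + 19198\right) = \left(-26\right) 155 + \left(8 \left(-18\right) + 19198\right) = -4030 + \left(-144 + 19198\right) = -4030 + 19054 = 15024$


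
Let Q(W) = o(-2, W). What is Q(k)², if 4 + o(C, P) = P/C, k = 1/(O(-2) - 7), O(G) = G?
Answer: 5041/324 ≈ 15.559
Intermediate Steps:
k = -⅑ (k = 1/(-2 - 7) = 1/(-9) = -⅑ ≈ -0.11111)
o(C, P) = -4 + P/C
Q(W) = -4 - W/2 (Q(W) = -4 + W/(-2) = -4 + W*(-½) = -4 - W/2)
Q(k)² = (-4 - ½*(-⅑))² = (-4 + 1/18)² = (-71/18)² = 5041/324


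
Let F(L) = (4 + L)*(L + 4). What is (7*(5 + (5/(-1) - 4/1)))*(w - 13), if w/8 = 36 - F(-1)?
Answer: -5684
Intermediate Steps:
F(L) = (4 + L)² (F(L) = (4 + L)*(4 + L) = (4 + L)²)
w = 216 (w = 8*(36 - (4 - 1)²) = 8*(36 - 1*3²) = 8*(36 - 1*9) = 8*(36 - 9) = 8*27 = 216)
(7*(5 + (5/(-1) - 4/1)))*(w - 13) = (7*(5 + (5/(-1) - 4/1)))*(216 - 13) = (7*(5 + (5*(-1) - 4*1)))*203 = (7*(5 + (-5 - 4)))*203 = (7*(5 - 9))*203 = (7*(-4))*203 = -28*203 = -5684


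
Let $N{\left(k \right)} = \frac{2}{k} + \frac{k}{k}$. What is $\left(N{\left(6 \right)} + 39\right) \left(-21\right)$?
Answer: $-847$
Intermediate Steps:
$N{\left(k \right)} = 1 + \frac{2}{k}$ ($N{\left(k \right)} = \frac{2}{k} + 1 = 1 + \frac{2}{k}$)
$\left(N{\left(6 \right)} + 39\right) \left(-21\right) = \left(\frac{2 + 6}{6} + 39\right) \left(-21\right) = \left(\frac{1}{6} \cdot 8 + 39\right) \left(-21\right) = \left(\frac{4}{3} + 39\right) \left(-21\right) = \frac{121}{3} \left(-21\right) = -847$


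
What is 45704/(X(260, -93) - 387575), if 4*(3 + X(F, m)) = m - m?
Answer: -22852/193789 ≈ -0.11792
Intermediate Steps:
X(F, m) = -3 (X(F, m) = -3 + (m - m)/4 = -3 + (¼)*0 = -3 + 0 = -3)
45704/(X(260, -93) - 387575) = 45704/(-3 - 387575) = 45704/(-387578) = 45704*(-1/387578) = -22852/193789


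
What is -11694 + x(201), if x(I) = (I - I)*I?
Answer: -11694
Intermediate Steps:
x(I) = 0 (x(I) = 0*I = 0)
-11694 + x(201) = -11694 + 0 = -11694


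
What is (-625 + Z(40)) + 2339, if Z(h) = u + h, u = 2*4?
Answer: 1762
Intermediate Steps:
u = 8
Z(h) = 8 + h
(-625 + Z(40)) + 2339 = (-625 + (8 + 40)) + 2339 = (-625 + 48) + 2339 = -577 + 2339 = 1762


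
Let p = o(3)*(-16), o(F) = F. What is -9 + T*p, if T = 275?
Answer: -13209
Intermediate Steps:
p = -48 (p = 3*(-16) = -48)
-9 + T*p = -9 + 275*(-48) = -9 - 13200 = -13209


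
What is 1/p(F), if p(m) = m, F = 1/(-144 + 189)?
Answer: 45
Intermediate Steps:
F = 1/45 ≈ 0.022222
1/p(F) = 1/(1/45) = 45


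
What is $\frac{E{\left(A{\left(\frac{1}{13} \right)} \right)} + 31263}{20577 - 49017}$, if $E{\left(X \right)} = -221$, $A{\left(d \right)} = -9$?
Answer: $- \frac{15521}{14220} \approx -1.0915$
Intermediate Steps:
$\frac{E{\left(A{\left(\frac{1}{13} \right)} \right)} + 31263}{20577 - 49017} = \frac{-221 + 31263}{20577 - 49017} = \frac{31042}{-28440} = 31042 \left(- \frac{1}{28440}\right) = - \frac{15521}{14220}$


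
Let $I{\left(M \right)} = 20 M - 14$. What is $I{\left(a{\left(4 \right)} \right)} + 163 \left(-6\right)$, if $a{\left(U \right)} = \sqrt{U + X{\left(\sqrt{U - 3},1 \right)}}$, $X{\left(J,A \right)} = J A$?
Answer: $-992 + 20 \sqrt{5} \approx -947.28$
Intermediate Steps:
$X{\left(J,A \right)} = A J$
$a{\left(U \right)} = \sqrt{U + \sqrt{-3 + U}}$ ($a{\left(U \right)} = \sqrt{U + 1 \sqrt{U - 3}} = \sqrt{U + 1 \sqrt{-3 + U}} = \sqrt{U + \sqrt{-3 + U}}$)
$I{\left(M \right)} = -14 + 20 M$
$I{\left(a{\left(4 \right)} \right)} + 163 \left(-6\right) = \left(-14 + 20 \sqrt{4 + \sqrt{-3 + 4}}\right) + 163 \left(-6\right) = \left(-14 + 20 \sqrt{4 + \sqrt{1}}\right) - 978 = \left(-14 + 20 \sqrt{4 + 1}\right) - 978 = \left(-14 + 20 \sqrt{5}\right) - 978 = -992 + 20 \sqrt{5}$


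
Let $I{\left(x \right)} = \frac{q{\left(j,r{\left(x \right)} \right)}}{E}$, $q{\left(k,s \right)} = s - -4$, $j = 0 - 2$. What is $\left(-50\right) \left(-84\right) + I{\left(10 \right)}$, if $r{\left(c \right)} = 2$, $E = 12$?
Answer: $\frac{8401}{2} \approx 4200.5$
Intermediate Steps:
$j = -2$ ($j = 0 - 2 = -2$)
$q{\left(k,s \right)} = 4 + s$ ($q{\left(k,s \right)} = s + 4 = 4 + s$)
$I{\left(x \right)} = \frac{1}{2}$ ($I{\left(x \right)} = \frac{4 + 2}{12} = 6 \cdot \frac{1}{12} = \frac{1}{2}$)
$\left(-50\right) \left(-84\right) + I{\left(10 \right)} = \left(-50\right) \left(-84\right) + \frac{1}{2} = 4200 + \frac{1}{2} = \frac{8401}{2}$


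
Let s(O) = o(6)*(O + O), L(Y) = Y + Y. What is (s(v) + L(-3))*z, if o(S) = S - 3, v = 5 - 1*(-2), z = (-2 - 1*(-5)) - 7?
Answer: -144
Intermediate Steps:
z = -4 (z = (-2 + 5) - 7 = 3 - 7 = -4)
v = 7 (v = 5 + 2 = 7)
L(Y) = 2*Y
o(S) = -3 + S
s(O) = 6*O (s(O) = (-3 + 6)*(O + O) = 3*(2*O) = 6*O)
(s(v) + L(-3))*z = (6*7 + 2*(-3))*(-4) = (42 - 6)*(-4) = 36*(-4) = -144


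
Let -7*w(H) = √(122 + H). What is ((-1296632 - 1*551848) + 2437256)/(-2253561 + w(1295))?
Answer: -8126911116933/31106040231739 + 515179*√1417/31106040231739 ≈ -0.26126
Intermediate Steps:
w(H) = -√(122 + H)/7
((-1296632 - 1*551848) + 2437256)/(-2253561 + w(1295)) = ((-1296632 - 1*551848) + 2437256)/(-2253561 - √(122 + 1295)/7) = ((-1296632 - 551848) + 2437256)/(-2253561 - √1417/7) = (-1848480 + 2437256)/(-2253561 - √1417/7) = 588776/(-2253561 - √1417/7)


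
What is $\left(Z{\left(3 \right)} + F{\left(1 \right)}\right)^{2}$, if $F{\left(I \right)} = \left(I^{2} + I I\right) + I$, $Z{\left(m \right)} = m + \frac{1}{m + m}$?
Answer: $\frac{1369}{36} \approx 38.028$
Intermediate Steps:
$Z{\left(m \right)} = m + \frac{1}{2 m}$
$F{\left(I \right)} = I + 2 I^{2}$ ($F{\left(I \right)} = \left(I^{2} + I^{2}\right) + I = 2 I^{2} + I = I + 2 I^{2}$)
$\left(Z{\left(3 \right)} + F{\left(1 \right)}\right)^{2} = \left(\left(3 + \frac{1}{2 \cdot 3}\right) + 1 \left(1 + 2 \cdot 1\right)\right)^{2} = \left(\left(3 + \frac{1}{2} \cdot \frac{1}{3}\right) + 1 \left(1 + 2\right)\right)^{2} = \left(\left(3 + \frac{1}{6}\right) + 1 \cdot 3\right)^{2} = \left(\frac{19}{6} + 3\right)^{2} = \left(\frac{37}{6}\right)^{2} = \frac{1369}{36}$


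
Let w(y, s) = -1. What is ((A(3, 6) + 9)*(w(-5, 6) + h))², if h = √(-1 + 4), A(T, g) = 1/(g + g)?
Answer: 11881/36 - 11881*√3/72 ≈ 44.215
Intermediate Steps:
A(T, g) = 1/(2*g)
h = √3 ≈ 1.7320
((A(3, 6) + 9)*(w(-5, 6) + h))² = (((½)/6 + 9)*(-1 + √3))² = (((½)*(⅙) + 9)*(-1 + √3))² = ((1/12 + 9)*(-1 + √3))² = (109*(-1 + √3)/12)² = (-109/12 + 109*√3/12)²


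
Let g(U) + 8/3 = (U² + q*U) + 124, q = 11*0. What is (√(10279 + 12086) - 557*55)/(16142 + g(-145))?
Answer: -18381/22373 + 9*√2485/111865 ≈ -0.81756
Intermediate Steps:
q = 0
g(U) = 364/3 + U² (g(U) = -8/3 + ((U² + 0*U) + 124) = -8/3 + ((U² + 0) + 124) = -8/3 + (U² + 124) = -8/3 + (124 + U²) = 364/3 + U²)
(√(10279 + 12086) - 557*55)/(16142 + g(-145)) = (√(10279 + 12086) - 557*55)/(16142 + (364/3 + (-145)²)) = (√22365 - 30635)/(16142 + (364/3 + 21025)) = (3*√2485 - 30635)/(16142 + 63439/3) = (-30635 + 3*√2485)/(111865/3) = (-30635 + 3*√2485)*(3/111865) = -18381/22373 + 9*√2485/111865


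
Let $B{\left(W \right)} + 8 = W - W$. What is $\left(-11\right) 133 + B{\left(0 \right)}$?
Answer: $-1471$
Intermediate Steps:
$B{\left(W \right)} = -8$ ($B{\left(W \right)} = -8 + \left(W - W\right) = -8 + 0 = -8$)
$\left(-11\right) 133 + B{\left(0 \right)} = \left(-11\right) 133 - 8 = -1463 - 8 = -1471$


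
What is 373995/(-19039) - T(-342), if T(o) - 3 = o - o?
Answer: -431112/19039 ≈ -22.644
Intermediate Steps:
T(o) = 3 (T(o) = 3 + (o - o) = 3 + 0 = 3)
373995/(-19039) - T(-342) = 373995/(-19039) - 1*3 = 373995*(-1/19039) - 3 = -373995/19039 - 3 = -431112/19039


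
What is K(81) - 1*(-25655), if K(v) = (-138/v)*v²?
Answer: 14477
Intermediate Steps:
K(v) = -138*v
K(81) - 1*(-25655) = -138*81 - 1*(-25655) = -11178 + 25655 = 14477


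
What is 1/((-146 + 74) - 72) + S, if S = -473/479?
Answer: -68591/68976 ≈ -0.99442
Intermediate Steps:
S = -473/479 (S = -473*1/479 = -473/479 ≈ -0.98747)
1/((-146 + 74) - 72) + S = 1/((-146 + 74) - 72) - 473/479 = 1/(-72 - 72) - 473/479 = 1/(-144) - 473/479 = -1/144 - 473/479 = -68591/68976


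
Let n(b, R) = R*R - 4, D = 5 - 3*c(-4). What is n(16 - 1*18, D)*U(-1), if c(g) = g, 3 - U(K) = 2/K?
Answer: 1425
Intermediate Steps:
U(K) = 3 - 2/K
D = 17 (D = 5 - 3*(-4) = 5 + 12 = 17)
n(b, R) = -4 + R² (n(b, R) = R² - 4 = -4 + R²)
n(16 - 1*18, D)*U(-1) = (-4 + 17²)*(3 - 2/(-1)) = (-4 + 289)*(3 - 2*(-1)) = 285*(3 + 2) = 285*5 = 1425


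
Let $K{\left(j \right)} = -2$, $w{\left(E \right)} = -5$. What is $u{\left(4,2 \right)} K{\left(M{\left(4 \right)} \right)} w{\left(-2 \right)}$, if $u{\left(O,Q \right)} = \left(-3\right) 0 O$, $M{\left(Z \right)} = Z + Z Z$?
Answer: $0$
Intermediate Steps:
$M{\left(Z \right)} = Z + Z^{2}$
$u{\left(O,Q \right)} = 0$ ($u{\left(O,Q \right)} = 0 O = 0$)
$u{\left(4,2 \right)} K{\left(M{\left(4 \right)} \right)} w{\left(-2 \right)} = 0 \left(-2\right) \left(-5\right) = 0 \left(-5\right) = 0$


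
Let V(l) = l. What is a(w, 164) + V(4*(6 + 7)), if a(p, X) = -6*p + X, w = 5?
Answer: 186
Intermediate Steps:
a(p, X) = X - 6*p
a(w, 164) + V(4*(6 + 7)) = (164 - 6*5) + 4*(6 + 7) = (164 - 30) + 4*13 = 134 + 52 = 186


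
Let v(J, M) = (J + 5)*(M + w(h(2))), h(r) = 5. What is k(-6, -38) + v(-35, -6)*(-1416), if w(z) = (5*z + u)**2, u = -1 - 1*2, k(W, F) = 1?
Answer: 20305441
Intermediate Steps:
u = -3 (u = -1 - 2 = -3)
w(z) = (-3 + 5*z)**2 (w(z) = (5*z - 3)**2 = (-3 + 5*z)**2)
v(J, M) = (5 + J)*(484 + M) (v(J, M) = (J + 5)*(M + (-3 + 5*5)**2) = (5 + J)*(M + (-3 + 25)**2) = (5 + J)*(M + 22**2) = (5 + J)*(M + 484) = (5 + J)*(484 + M))
k(-6, -38) + v(-35, -6)*(-1416) = 1 + (2420 + 5*(-6) + 484*(-35) - 35*(-6))*(-1416) = 1 + (2420 - 30 - 16940 + 210)*(-1416) = 1 - 14340*(-1416) = 1 + 20305440 = 20305441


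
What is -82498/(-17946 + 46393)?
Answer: -82498/28447 ≈ -2.9001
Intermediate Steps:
-82498/(-17946 + 46393) = -82498/28447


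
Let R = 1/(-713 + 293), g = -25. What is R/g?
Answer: 1/10500 ≈ 9.5238e-5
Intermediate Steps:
R = -1/420 (R = 1/(-420) = -1/420 ≈ -0.0023810)
R/g = -1/420/(-25) = -1/420*(-1/25) = 1/10500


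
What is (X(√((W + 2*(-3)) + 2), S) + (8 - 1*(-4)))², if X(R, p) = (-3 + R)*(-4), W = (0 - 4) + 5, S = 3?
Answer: 528 - 192*I*√3 ≈ 528.0 - 332.55*I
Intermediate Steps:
W = 1 (W = -4 + 5 = 1)
X(R, p) = 12 - 4*R
(X(√((W + 2*(-3)) + 2), S) + (8 - 1*(-4)))² = ((12 - 4*√((1 + 2*(-3)) + 2)) + (8 - 1*(-4)))² = ((12 - 4*√((1 - 6) + 2)) + (8 + 4))² = ((12 - 4*√(-5 + 2)) + 12)² = ((12 - 4*I*√3) + 12)² = (24 - 4*I*√3)²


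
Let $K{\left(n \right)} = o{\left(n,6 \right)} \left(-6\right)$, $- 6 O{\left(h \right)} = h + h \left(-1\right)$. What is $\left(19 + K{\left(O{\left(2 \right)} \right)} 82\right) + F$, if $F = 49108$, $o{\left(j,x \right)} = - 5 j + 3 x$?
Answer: $40271$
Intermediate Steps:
$O{\left(h \right)} = 0$ ($O{\left(h \right)} = - \frac{h + h \left(-1\right)}{6} = - \frac{h - h}{6} = \left(- \frac{1}{6}\right) 0 = 0$)
$K{\left(n \right)} = -108 + 30 n$ ($K{\left(n \right)} = \left(- 5 n + 3 \cdot 6\right) \left(-6\right) = \left(- 5 n + 18\right) \left(-6\right) = \left(18 - 5 n\right) \left(-6\right) = -108 + 30 n$)
$\left(19 + K{\left(O{\left(2 \right)} \right)} 82\right) + F = \left(19 + \left(-108 + 30 \cdot 0\right) 82\right) + 49108 = \left(19 + \left(-108 + 0\right) 82\right) + 49108 = \left(19 - 8856\right) + 49108 = -8837 + 49108 = 40271$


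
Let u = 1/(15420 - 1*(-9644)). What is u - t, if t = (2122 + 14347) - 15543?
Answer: -23209263/25064 ≈ -926.00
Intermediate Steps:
t = 926 (t = 16469 - 15543 = 926)
u = 1/25064 (u = 1/(15420 + 9644) = 1/25064 ≈ 3.9898e-5)
u - t = 1/25064 - 1*926 = 1/25064 - 926 = -23209263/25064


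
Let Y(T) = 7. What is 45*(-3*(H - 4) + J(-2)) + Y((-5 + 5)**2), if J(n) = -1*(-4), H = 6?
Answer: -83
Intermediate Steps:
J(n) = 4
45*(-3*(H - 4) + J(-2)) + Y((-5 + 5)**2) = 45*(-3*(6 - 4) + 4) + 7 = 45*(-3*2 + 4) + 7 = 45*(-6 + 4) + 7 = 45*(-2) + 7 = -90 + 7 = -83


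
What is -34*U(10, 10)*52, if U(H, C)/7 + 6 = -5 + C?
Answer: 12376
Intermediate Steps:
U(H, C) = -77 + 7*C (U(H, C) = -42 + 7*(-5 + C) = -42 + (-35 + 7*C) = -77 + 7*C)
-34*U(10, 10)*52 = -34*(-77 + 7*10)*52 = -34*(-77 + 70)*52 = -34*(-7)*52 = 238*52 = 12376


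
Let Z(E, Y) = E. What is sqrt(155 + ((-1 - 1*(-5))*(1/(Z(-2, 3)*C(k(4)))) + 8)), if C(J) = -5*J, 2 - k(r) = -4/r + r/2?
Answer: sqrt(4085)/5 ≈ 12.783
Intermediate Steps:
k(r) = 2 + 4/r - r/2 (k(r) = 2 - (-4/r + r/2) = 2 - (r/2 - 4/r) = 2 + (4/r - r/2) = 2 + 4/r - r/2)
sqrt(155 + ((-1 - 1*(-5))*(1/(Z(-2, 3)*C(k(4)))) + 8)) = sqrt(155 + ((-1 - 1*(-5))*(1/((-2)*((-5*(2 + 4/4 - 1/2*4))))) + 8)) = sqrt(155 + ((-1 + 5)*(-(-1/(5*(2 + 4*(1/4) - 2)))/2) + 8)) = sqrt(155 + (4*(-(-1/(5*(2 + 1 - 2)))/2) + 8)) = sqrt(155 + (4*(-1/(2*((-5*1)))) + 8)) = sqrt(155 + (4*(-1/2/(-5)) + 8)) = sqrt(155 + (4*(-1/2*(-1/5)) + 8)) = sqrt(155 + (4*(1/10) + 8)) = sqrt(155 + (2/5 + 8)) = sqrt(155 + 42/5) = sqrt(817/5) = sqrt(4085)/5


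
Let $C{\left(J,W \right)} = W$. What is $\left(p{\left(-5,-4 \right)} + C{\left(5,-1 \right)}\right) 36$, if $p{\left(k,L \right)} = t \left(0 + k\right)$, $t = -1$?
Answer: $144$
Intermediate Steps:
$p{\left(k,L \right)} = - k$ ($p{\left(k,L \right)} = - (0 + k) = - k$)
$\left(p{\left(-5,-4 \right)} + C{\left(5,-1 \right)}\right) 36 = \left(\left(-1\right) \left(-5\right) - 1\right) 36 = \left(5 - 1\right) 36 = 4 \cdot 36 = 144$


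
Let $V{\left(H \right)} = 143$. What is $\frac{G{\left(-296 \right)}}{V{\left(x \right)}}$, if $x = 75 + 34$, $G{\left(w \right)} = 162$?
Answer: $\frac{162}{143} \approx 1.1329$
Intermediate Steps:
$x = 109$
$\frac{G{\left(-296 \right)}}{V{\left(x \right)}} = \frac{162}{143}$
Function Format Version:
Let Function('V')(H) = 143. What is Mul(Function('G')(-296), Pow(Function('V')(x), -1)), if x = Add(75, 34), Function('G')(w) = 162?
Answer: Rational(162, 143) ≈ 1.1329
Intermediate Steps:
x = 109
Mul(Function('G')(-296), Pow(Function('V')(x), -1)) = Mul(162, Pow(143, -1)) = Mul(162, Rational(1, 143)) = Rational(162, 143)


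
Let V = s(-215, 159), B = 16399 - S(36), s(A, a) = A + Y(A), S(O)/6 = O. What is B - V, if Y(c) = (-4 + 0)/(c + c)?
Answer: 3525568/215 ≈ 16398.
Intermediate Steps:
S(O) = 6*O
Y(c) = -2/c (Y(c) = -4*1/(2*c) = -2/c)
s(A, a) = A - 2/A
B = 16183 (B = 16399 - 6*36 = 16399 - 1*216 = 16399 - 216 = 16183)
V = -46223/215 (V = -215 - 2/(-215) = -215 - 2*(-1/215) = -215 + 2/215 = -46223/215 ≈ -214.99)
B - V = 16183 - 1*(-46223/215) = 16183 + 46223/215 = 3525568/215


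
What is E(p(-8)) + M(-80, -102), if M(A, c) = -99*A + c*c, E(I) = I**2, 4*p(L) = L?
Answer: 18328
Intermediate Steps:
p(L) = L/4
M(A, c) = c**2 - 99*A (M(A, c) = -99*A + c**2 = c**2 - 99*A)
E(p(-8)) + M(-80, -102) = ((1/4)*(-8))**2 + ((-102)**2 - 99*(-80)) = (-2)**2 + (10404 + 7920) = 4 + 18324 = 18328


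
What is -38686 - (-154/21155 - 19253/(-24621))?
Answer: -20150287272511/520857255 ≈ -38687.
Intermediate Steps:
-38686 - (-154/21155 - 19253/(-24621)) = -38686 - (-154*1/21155 - 19253*(-1/24621)) = -38686 - (-154/21155 + 19253/24621) = -38686 - 1*403505581/520857255 = -38686 - 403505581/520857255 = -20150287272511/520857255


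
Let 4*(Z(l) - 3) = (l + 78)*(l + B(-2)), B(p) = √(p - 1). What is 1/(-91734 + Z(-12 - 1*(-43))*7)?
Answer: -343199/29446825027 - 763*I*√3/29446825027 ≈ -1.1655e-5 - 4.4879e-8*I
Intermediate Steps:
B(p) = √(-1 + p)
Z(l) = 3 + (78 + l)*(l + I*√3)/4 (Z(l) = 3 + ((l + 78)*(l + √(-1 - 2)))/4 = 3 + ((78 + l)*(l + √(-3)))/4 = 3 + ((78 + l)*(l + I*√3))/4 = 3 + (78 + l)*(l + I*√3)/4)
1/(-91734 + Z(-12 - 1*(-43))*7) = 1/(-91734 + (3 + (-12 - 1*(-43))²/4 + 39*(-12 - 1*(-43))/2 + 39*I*√3/2 + I*(-12 - 1*(-43))*√3/4)*7) = 1/(-91734 + (3 + (-12 + 43)²/4 + 39*(-12 + 43)/2 + 39*I*√3/2 + I*(-12 + 43)*√3/4)*7) = 1/(-91734 + (3 + (¼)*31² + (39/2)*31 + 39*I*√3/2 + (¼)*I*31*√3)*7) = 1/(-91734 + (3 + (¼)*961 + 1209/2 + 39*I*√3/2 + 31*I*√3/4)*7) = 1/(-91734 + (3 + 961/4 + 1209/2 + 39*I*√3/2 + 31*I*√3/4)*7) = 1/(-91734 + (3391/4 + 109*I*√3/4)*7) = 1/(-91734 + (23737/4 + 763*I*√3/4)) = 1/(-343199/4 + 763*I*√3/4)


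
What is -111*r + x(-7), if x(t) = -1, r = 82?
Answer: -9103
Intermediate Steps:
-111*r + x(-7) = -111*82 - 1 = -9102 - 1 = -9103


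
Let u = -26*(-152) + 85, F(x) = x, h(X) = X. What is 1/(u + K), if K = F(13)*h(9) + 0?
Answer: 1/4154 ≈ 0.00024073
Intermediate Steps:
u = 4037 (u = 3952 + 85 = 4037)
K = 117 (K = 13*9 + 0 = 117 + 0 = 117)
1/(u + K) = 1/(4037 + 117) = 1/4154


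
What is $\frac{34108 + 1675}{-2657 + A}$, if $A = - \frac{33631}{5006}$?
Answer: $- \frac{179129698}{13334573} \approx -13.433$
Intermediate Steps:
$A = - \frac{33631}{5006}$ ($A = \left(-33631\right) \frac{1}{5006} = - \frac{33631}{5006} \approx -6.7181$)
$\frac{34108 + 1675}{-2657 + A} = \frac{34108 + 1675}{-2657 - \frac{33631}{5006}} = \frac{35783}{- \frac{13334573}{5006}} = 35783 \left(- \frac{5006}{13334573}\right) = - \frac{179129698}{13334573}$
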